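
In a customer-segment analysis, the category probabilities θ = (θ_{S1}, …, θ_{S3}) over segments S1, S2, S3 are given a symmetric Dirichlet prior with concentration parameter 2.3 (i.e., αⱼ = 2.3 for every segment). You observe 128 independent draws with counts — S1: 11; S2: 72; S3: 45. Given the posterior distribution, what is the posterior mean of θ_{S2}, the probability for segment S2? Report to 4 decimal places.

The Dirichlet prior is conjugate to the Multinomial likelihood: each posterior αⱼ = prior αⱼ + observed count nⱼ.
Posterior concentration: (13.3, 74.3, 47.3), total = 134.9.
E[θ_{S2}|data] = α_{S2}/Σα = 74.3/134.9 = 0.5508.

0.5508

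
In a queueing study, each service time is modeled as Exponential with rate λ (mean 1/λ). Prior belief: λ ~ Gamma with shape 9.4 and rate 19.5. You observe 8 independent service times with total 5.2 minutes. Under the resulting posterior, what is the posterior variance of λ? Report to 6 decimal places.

0.028520

With a Gamma(shape α, rate β) prior on the exponential rate λ, the posterior after n observations with total T = Σxᵢ is Gamma(α+n, β+T).
Posterior: Gamma(9.4+8, 19.5+5.2) = Gamma(17.4, 24.7).
Var = α/β² = 0.028520.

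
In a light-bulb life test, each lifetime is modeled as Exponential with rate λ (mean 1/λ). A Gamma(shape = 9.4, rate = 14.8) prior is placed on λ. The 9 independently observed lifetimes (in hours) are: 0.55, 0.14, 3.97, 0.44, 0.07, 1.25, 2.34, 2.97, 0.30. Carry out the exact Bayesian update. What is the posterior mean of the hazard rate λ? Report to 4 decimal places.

With a Gamma(shape α, rate β) prior on the exponential rate λ, the posterior after n observations with total T = Σxᵢ is Gamma(α+n, β+T).
Sum of observations T = 12.03 hours; n = 9.
Posterior: Gamma(9.4+9, 14.8+12.03) = Gamma(18.4, 26.83).
Posterior mean of λ = α/β = 18.4/26.83 = 0.6858.

0.6858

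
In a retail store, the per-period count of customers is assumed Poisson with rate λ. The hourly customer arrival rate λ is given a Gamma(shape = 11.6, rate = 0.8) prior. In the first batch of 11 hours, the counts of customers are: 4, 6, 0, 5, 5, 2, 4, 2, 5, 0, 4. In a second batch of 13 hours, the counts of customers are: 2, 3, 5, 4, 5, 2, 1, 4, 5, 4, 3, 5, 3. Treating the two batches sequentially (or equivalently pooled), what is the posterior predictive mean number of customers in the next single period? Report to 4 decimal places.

With a Gamma(shape α, rate β) prior, the Poisson likelihood is conjugate: the posterior is Gamma(α + ΣXᵢ, β + n).
Batch 1: sum of counts S = 37 over n = 11 hours.
After batch 1: Gamma(α+S, β+n) = Gamma(11.6+37, 0.8+11) = Gamma(48.6, 11.8).
Batch 2: sum of counts S = 46 over n = 13 hours.
After batch 2: Gamma(α+S, β+n) = Gamma(48.6+46, 11.8+13) = Gamma(94.6, 24.8).
The predictive distribution for one future period is NegBinom with mean α/β = 3.8145.

3.8145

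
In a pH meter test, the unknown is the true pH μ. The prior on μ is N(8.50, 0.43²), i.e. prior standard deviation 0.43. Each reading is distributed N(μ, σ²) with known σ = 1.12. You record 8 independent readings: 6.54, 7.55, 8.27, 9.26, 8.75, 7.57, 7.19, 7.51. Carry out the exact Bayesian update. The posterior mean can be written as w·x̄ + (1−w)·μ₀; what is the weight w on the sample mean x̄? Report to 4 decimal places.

0.5411

For Normal data with known variance σ², a Normal(μ₀, σ₀²) prior on μ is conjugate. Posterior precision = 1/σ₀² + n/σ²; posterior mean is the precision-weighted average of μ₀ and x̄.
σ₀² = 0.43² = 0.1849, σ² = 1.12² = 1.2544. Prior precision 1/σ₀² = 1/0.1849; data precision n/σ² = 8/1.2544.
w = (n/σ²)/(1/σ₀² + n/σ²) = n·σ₀²/(σ² + n·σ₀²) = 8·0.1849/(1.2544 + 8·0.1849) = 1.4792/2.7336 = 0.5411.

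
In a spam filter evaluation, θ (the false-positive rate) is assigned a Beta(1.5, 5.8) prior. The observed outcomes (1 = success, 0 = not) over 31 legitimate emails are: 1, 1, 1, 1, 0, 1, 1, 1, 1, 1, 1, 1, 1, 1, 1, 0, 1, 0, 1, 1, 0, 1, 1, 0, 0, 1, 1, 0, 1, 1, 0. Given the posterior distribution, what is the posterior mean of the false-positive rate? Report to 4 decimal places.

0.6397

The Beta prior is conjugate to a Binomial/Bernoulli likelihood; the update adds successes to α and failures to β.
Posterior: Beta(α+k, β+n−k) = Beta(1.5+23, 5.8+8) = Beta(24.5, 13.8).
Posterior mean = α/(α+β) = 24.5/38.3 = 0.6397.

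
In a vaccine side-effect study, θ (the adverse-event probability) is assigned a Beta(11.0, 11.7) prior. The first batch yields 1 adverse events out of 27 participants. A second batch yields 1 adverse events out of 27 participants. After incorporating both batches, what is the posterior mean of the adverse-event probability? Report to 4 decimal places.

0.1695

The Beta prior is conjugate to a Binomial/Bernoulli likelihood; the update adds successes to α and failures to β.
After batch 1: Beta(11.0+1, 11.7+26) = Beta(12.0, 37.7).
After batch 2: Beta(12.0+1, 37.7+26) = Beta(13.0, 63.7).
Posterior mean = α/(α+β) = 13.0/76.7 = 0.1695.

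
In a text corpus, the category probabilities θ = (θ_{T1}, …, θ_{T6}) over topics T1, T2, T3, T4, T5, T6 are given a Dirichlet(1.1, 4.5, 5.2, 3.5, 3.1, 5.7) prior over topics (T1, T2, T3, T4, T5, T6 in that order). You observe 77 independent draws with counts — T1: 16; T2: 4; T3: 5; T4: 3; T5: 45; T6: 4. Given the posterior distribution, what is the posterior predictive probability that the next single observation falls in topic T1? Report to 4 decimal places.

The Dirichlet prior is conjugate to the Multinomial likelihood: each posterior αⱼ = prior αⱼ + observed count nⱼ.
Posterior concentration: (17.1, 8.5, 10.2, 6.5, 48.1, 9.7), total = 100.1.
P(next = T1 | data) = α_{T1}/Σα = 0.1708.

0.1708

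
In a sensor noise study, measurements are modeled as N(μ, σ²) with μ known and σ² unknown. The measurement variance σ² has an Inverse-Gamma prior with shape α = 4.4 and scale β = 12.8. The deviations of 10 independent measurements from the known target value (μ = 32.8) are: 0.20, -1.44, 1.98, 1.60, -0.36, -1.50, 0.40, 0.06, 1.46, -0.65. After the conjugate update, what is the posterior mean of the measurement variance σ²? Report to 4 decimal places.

With known mean μ and an Inverse-Gamma(α, β) prior on σ², the Normal likelihood is conjugate: posterior is Inv-Gamma(α + n/2, β + Σ(xᵢ−μ)²/2).
Σ(xᵢ−μ)² = (0.20)² + (-1.44)² + (1.98)² + (1.60)² + (-0.36)² + (-1.50)² + (0.40)² + (0.06)² + (1.46)² + (-0.65)² = 13.6913.
Posterior: Inv-Gamma(4.4 + 10/2, 12.8 + 13.6913/2) = Inv-Gamma(9.40, 19.64565).
E[σ²|data] = β/(α−1) = 19.64565/8.40 = 2.3388.

2.3388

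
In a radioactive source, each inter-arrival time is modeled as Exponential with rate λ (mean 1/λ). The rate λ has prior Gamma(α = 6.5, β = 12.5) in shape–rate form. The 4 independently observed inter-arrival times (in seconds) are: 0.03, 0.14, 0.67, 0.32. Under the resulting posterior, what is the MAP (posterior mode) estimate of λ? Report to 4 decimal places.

0.6955

With a Gamma(shape α, rate β) prior on the exponential rate λ, the posterior after n observations with total T = Σxᵢ is Gamma(α+n, β+T).
Sum of observations T = 1.16 seconds; n = 4.
Posterior: Gamma(6.5+4, 12.5+1.16) = Gamma(10.5, 13.66).
Mode = (α−1)/β = 0.6955.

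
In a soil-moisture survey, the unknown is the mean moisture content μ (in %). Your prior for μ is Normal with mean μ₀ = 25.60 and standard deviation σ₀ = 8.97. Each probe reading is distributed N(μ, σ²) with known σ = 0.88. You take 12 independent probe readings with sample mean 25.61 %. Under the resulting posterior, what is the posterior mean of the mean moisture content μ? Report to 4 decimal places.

For Normal data with known variance σ², a Normal(μ₀, σ₀²) prior on μ is conjugate. Posterior precision = 1/σ₀² + n/σ²; posterior mean is the precision-weighted average of μ₀ and x̄.
n·x̄ = 12·25.61 = 307.32.
σ₀² = 8.97² = 80.4609, σ² = 0.88² = 0.7744; σ² + n·σ₀² = 0.7744 + 12·80.4609 = 966.3052.
Posterior mean = (μ₀/σ₀² + n·x̄/σ²)/(1/σ₀² + n/σ²) = (σ²·μ₀ + σ₀²·n·x̄)/(σ² + n·σ₀²) = (0.7744·25.60 + 80.4609·307.32)/966.3052 = 24747.068428/966.3052 = 25.6100.

25.6100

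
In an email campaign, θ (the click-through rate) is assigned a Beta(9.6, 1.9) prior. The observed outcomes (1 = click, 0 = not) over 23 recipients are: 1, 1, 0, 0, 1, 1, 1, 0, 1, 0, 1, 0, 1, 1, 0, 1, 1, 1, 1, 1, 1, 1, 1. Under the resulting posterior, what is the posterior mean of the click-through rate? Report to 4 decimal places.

The Beta prior is conjugate to a Binomial/Bernoulli likelihood; the update adds successes to α and failures to β.
Posterior: Beta(α+k, β+n−k) = Beta(9.6+17, 1.9+6) = Beta(26.6, 7.9).
Posterior mean = α/(α+β) = 26.6/34.5 = 0.7710.

0.7710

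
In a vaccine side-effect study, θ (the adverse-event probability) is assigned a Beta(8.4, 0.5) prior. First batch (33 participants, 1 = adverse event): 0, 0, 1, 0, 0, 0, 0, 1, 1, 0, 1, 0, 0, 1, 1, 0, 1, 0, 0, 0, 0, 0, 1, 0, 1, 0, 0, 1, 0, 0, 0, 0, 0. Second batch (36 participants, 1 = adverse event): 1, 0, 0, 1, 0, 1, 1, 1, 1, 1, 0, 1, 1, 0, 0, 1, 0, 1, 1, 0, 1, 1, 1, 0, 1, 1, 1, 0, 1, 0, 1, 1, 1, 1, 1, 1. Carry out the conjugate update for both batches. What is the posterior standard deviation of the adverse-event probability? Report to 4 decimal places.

0.0559

The Beta prior is conjugate to a Binomial/Bernoulli likelihood; the update adds successes to α and failures to β.
After batch 1: Beta(8.4+10, 0.5+23) = Beta(18.4, 23.5).
After batch 2: Beta(18.4+25, 23.5+11) = Beta(43.4, 34.5).
Var = αβ/((α+β)²(α+β+1)) = 43.4·34.5/(77.9²·78.9) = 0.00312721; SD = √0.00312721 = 0.0559.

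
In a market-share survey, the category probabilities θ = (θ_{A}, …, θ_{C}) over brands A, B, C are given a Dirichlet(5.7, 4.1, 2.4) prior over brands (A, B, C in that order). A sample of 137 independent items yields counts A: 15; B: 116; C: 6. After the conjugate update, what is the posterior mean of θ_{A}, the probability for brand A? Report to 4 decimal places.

0.1387

The Dirichlet prior is conjugate to the Multinomial likelihood: each posterior αⱼ = prior αⱼ + observed count nⱼ.
Posterior concentration: (20.7, 120.1, 8.4), total = 149.2.
E[θ_{A}|data] = α_{A}/Σα = 20.7/149.2 = 0.1387.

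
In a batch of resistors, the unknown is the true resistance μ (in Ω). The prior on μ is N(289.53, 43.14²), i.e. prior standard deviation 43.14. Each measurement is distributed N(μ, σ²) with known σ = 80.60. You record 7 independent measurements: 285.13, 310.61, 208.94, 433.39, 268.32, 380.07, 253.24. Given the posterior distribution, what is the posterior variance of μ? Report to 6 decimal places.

For Normal data with known variance σ², a Normal(μ₀, σ₀²) prior on μ is conjugate. Posterior precision = 1/σ₀² + n/σ²; posterior mean is the precision-weighted average of μ₀ and x̄.
σ₀² = 43.14² = 1861.0596, σ² = 80.60² = 6496.36; σ² + n·σ₀² = 6496.36 + 7·1861.0596 = 19523.7772.
Posterior precision = 1/σ₀² + n/σ² = 1/1861.0596 + 7/6496.36 = (σ² + n·σ₀²)/(σ₀²σ²) = 19523.7772/(1861.0596·6496.36); posterior variance σₙ² = σ₀²σ²/(σ² + n·σ₀²) = 1861.0596·6496.36/19523.7772 = 619.250723.

619.250723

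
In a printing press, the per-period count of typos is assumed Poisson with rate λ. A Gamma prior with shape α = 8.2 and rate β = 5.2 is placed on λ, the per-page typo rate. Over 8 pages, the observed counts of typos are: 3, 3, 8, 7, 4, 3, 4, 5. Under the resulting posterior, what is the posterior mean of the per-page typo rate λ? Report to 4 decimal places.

3.4242

With a Gamma(shape α, rate β) prior, the Poisson likelihood is conjugate: the posterior is Gamma(α + ΣXᵢ, β + n).
Sum of counts S = 37 over n = 8 pages.
Posterior: Gamma(α+S, β+n) = Gamma(8.2+37, 5.2+8) = Gamma(45.2, 13.2).
Posterior mean = α/β = 45.2/13.2 = 3.4242.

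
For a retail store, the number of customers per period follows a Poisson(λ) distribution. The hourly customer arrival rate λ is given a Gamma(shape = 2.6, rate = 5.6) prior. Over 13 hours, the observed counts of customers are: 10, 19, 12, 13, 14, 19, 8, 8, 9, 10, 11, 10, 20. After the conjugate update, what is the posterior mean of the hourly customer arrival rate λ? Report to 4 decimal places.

With a Gamma(shape α, rate β) prior, the Poisson likelihood is conjugate: the posterior is Gamma(α + ΣXᵢ, β + n).
Sum of counts S = 163 over n = 13 hours.
Posterior: Gamma(α+S, β+n) = Gamma(2.6+163, 5.6+13) = Gamma(165.6, 18.6).
Posterior mean = α/β = 165.6/18.6 = 8.9032.

8.9032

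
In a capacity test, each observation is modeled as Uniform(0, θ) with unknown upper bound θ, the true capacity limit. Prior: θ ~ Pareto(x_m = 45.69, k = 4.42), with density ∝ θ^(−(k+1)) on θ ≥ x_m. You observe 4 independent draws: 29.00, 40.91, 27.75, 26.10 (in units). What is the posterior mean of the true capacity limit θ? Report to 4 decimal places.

A Pareto(scale x_m, shape k) prior on the upper bound θ of Uniform(0, θ) is conjugate: posterior is Pareto(max(x_m, max xᵢ), k + n).
Sample maximum = 40.91; prior scale x_m = 45.69 → posterior scale = max = 45.69.
Posterior shape = 4.42 + 4 = 8.42.
E[θ|data] = k·x_m/(k−1) = 8.42·45.69/7.42 = 51.8477.

51.8477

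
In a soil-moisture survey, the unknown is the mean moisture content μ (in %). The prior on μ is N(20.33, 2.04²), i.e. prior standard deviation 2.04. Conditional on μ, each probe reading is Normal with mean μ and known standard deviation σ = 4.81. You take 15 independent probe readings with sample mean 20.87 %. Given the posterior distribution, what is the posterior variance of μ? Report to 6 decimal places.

For Normal data with known variance σ², a Normal(μ₀, σ₀²) prior on μ is conjugate. Posterior precision = 1/σ₀² + n/σ²; posterior mean is the precision-weighted average of μ₀ and x̄.
σ₀² = 2.04² = 4.1616, σ² = 4.81² = 23.1361; σ² + n·σ₀² = 23.1361 + 15·4.1616 = 85.5601.
Posterior precision = 1/σ₀² + n/σ² = 1/4.1616 + 15/23.1361 = (σ² + n·σ₀²)/(σ₀²σ²) = 85.5601/(4.1616·23.1361); posterior variance σₙ² = σ₀²σ²/(σ² + n·σ₀²) = 4.1616·23.1361/85.5601 = 1.125328.

1.125328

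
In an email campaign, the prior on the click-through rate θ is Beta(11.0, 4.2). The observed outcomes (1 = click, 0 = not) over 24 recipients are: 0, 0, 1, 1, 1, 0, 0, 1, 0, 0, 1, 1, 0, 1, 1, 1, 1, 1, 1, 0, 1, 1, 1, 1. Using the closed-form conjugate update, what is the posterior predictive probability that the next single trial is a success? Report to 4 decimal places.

0.6888

The Beta prior is conjugate to a Binomial/Bernoulli likelihood; the update adds successes to α and failures to β.
Posterior: Beta(α+k, β+n−k) = Beta(11.0+16, 4.2+8) = Beta(27.0, 12.2).
For a single future Bernoulli trial, P(success | data) = α/(α+β) = 0.6888.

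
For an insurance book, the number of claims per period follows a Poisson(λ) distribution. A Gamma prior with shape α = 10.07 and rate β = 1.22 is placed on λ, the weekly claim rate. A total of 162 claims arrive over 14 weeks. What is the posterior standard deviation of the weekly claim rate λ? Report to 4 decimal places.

With a Gamma(shape α, rate β) prior, the Poisson likelihood is conjugate: the posterior is Gamma(α + ΣXᵢ, β + n).
Posterior: Gamma(α+S, β+n) = Gamma(10.07+162, 1.22+14) = Gamma(172.07, 15.22).
SD = √α/β = √172.07/15.22 = 0.8619.

0.8619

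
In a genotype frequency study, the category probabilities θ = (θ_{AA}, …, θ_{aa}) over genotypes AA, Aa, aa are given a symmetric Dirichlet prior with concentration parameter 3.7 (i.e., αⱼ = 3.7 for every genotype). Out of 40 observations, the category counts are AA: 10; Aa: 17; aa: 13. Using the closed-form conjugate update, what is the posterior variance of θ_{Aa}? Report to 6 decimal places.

The Dirichlet prior is conjugate to the Multinomial likelihood: each posterior αⱼ = prior αⱼ + observed count nⱼ.
Posterior concentration: (13.7, 20.7, 16.7), total = 51.1.
Var[θ_j] = α_j(Σα−α_j)/((Σα)²(Σα+1)) = 20.7·30.4/(51.1²·52.1) = 0.004626.

0.004626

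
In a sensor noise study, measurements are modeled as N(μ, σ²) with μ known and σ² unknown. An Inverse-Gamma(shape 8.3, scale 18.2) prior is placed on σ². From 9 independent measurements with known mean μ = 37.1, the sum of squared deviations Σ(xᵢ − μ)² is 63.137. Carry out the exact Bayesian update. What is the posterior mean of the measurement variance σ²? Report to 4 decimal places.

4.2177

With known mean μ and an Inverse-Gamma(α, β) prior on σ², the Normal likelihood is conjugate: posterior is Inv-Gamma(α + n/2, β + Σ(xᵢ−μ)²/2).
Posterior: Inv-Gamma(8.3 + 9/2, 18.2 + 63.137/2) = Inv-Gamma(12.80, 49.7685).
E[σ²|data] = β/(α−1) = 49.7685/11.80 = 4.2177.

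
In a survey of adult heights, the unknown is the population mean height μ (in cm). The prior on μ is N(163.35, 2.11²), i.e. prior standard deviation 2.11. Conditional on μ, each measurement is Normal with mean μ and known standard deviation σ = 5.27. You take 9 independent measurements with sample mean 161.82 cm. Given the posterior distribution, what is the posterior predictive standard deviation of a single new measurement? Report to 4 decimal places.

5.4402

For Normal data with known variance σ², a Normal(μ₀, σ₀²) prior on μ is conjugate. Posterior precision = 1/σ₀² + n/σ²; posterior mean is the precision-weighted average of μ₀ and x̄.
σ₀² = 2.11² = 4.4521, σ² = 5.27² = 27.7729; σ² + n·σ₀² = 27.7729 + 9·4.4521 = 67.8418.
Posterior precision = 1/σ₀² + n/σ² = 1/4.4521 + 9/27.7729 = (σ² + n·σ₀²)/(σ₀²σ²) = 67.8418/(4.4521·27.7729); posterior variance σₙ² = σ₀²σ²/(σ² + n·σ₀²) = 4.4521·27.7729/67.8418 = 1.822589.
Predictive variance for one new observation = σₙ² + σ² = 4.4521·27.7729/67.8418 + 27.7729 = σ²·(σ₀² + 67.8418)/67.8418 = 27.7729·72.2939/67.8418 = 29.595489; SD = √(27.7729·72.2939/67.8418) = 5.4402.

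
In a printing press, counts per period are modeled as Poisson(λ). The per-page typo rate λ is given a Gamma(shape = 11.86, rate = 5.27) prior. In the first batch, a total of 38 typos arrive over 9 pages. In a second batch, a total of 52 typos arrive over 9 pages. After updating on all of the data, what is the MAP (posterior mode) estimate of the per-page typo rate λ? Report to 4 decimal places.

4.3343

With a Gamma(shape α, rate β) prior, the Poisson likelihood is conjugate: the posterior is Gamma(α + ΣXᵢ, β + n).
After batch 1: Gamma(α+S, β+n) = Gamma(11.86+38, 5.27+9) = Gamma(49.86, 14.27).
After batch 2: Gamma(α+S, β+n) = Gamma(49.86+52, 14.27+9) = Gamma(101.86, 23.27).
Mode of Gamma(α,β) for α≥1 is (α−1)/β = 100.86/23.27 = 4.3343.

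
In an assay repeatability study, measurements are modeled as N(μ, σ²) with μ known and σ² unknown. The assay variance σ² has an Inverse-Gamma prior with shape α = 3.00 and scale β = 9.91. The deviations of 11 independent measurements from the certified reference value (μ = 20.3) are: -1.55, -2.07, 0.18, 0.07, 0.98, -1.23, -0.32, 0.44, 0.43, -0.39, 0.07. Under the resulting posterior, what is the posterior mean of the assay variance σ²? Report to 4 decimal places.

1.9771

With known mean μ and an Inverse-Gamma(α, β) prior on σ², the Normal likelihood is conjugate: posterior is Inv-Gamma(α + n/2, β + Σ(xᵢ−μ)²/2).
Σ(xᵢ−μ)² = (-1.55)² + (-2.07)² + (0.18)² + (0.07)² + (0.98)² + (-1.23)² + (-0.32)² + (0.44)² + (0.43)² + (-0.39)² + (0.07)² = 9.8359.
Posterior: Inv-Gamma(3.00 + 11/2, 9.91 + 9.8359/2) = Inv-Gamma(8.50, 14.82795).
E[σ²|data] = β/(α−1) = 14.82795/7.50 = 1.9771.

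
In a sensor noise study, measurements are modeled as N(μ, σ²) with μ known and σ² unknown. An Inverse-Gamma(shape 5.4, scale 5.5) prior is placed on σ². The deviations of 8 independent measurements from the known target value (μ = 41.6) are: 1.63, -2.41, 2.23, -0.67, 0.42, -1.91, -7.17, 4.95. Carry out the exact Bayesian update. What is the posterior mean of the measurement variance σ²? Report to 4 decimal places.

With known mean μ and an Inverse-Gamma(α, β) prior on σ², the Normal likelihood is conjugate: posterior is Inv-Gamma(α + n/2, β + Σ(xᵢ−μ)²/2).
Σ(xᵢ−μ)² = (1.63)² + (-2.41)² + (2.23)² + (-0.67)² + (0.42)² + (-1.91)² + (-7.17)² + (4.95)² = 93.6227.
Posterior: Inv-Gamma(5.4 + 8/2, 5.5 + 93.6227/2) = Inv-Gamma(9.40, 52.31135).
E[σ²|data] = β/(α−1) = 52.31135/8.40 = 6.2275.

6.2275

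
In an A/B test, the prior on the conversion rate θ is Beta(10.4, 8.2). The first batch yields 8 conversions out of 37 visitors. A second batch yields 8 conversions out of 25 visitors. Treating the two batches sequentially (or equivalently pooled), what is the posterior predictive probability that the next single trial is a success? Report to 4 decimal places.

0.3275

The Beta prior is conjugate to a Binomial/Bernoulli likelihood; the update adds successes to α and failures to β.
After batch 1: Beta(10.4+8, 8.2+29) = Beta(18.4, 37.2).
After batch 2: Beta(18.4+8, 37.2+17) = Beta(26.4, 54.2).
For a single future Bernoulli trial, P(success | data) = α/(α+β) = 0.3275.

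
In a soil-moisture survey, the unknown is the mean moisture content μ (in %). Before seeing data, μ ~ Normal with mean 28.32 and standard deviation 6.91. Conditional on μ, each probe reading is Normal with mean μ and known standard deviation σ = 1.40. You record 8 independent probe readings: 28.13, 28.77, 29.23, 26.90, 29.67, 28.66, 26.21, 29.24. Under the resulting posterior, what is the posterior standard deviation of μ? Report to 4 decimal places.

0.4937

For Normal data with known variance σ², a Normal(μ₀, σ₀²) prior on μ is conjugate. Posterior precision = 1/σ₀² + n/σ²; posterior mean is the precision-weighted average of μ₀ and x̄.
σ₀² = 6.91² = 47.7481, σ² = 1.40² = 1.96; σ² + n·σ₀² = 1.96 + 8·47.7481 = 383.9448.
Posterior precision = 1/σ₀² + n/σ² = 1/47.7481 + 8/1.96 = (σ² + n·σ₀²)/(σ₀²σ²) = 383.9448/(47.7481·1.96); posterior variance σₙ² = σ₀²σ²/(σ² + n·σ₀²) = 47.7481·1.96/383.9448 = 0.243749.
Posterior SD = √σₙ² = √(47.7481·1.96/383.9448) = 0.4937.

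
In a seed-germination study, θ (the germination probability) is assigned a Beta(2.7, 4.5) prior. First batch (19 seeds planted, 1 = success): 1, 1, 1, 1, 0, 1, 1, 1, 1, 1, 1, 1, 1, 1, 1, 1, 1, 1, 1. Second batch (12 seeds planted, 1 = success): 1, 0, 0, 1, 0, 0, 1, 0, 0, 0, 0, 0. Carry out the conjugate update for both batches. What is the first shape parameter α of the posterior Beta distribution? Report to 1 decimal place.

23.7

The Beta prior is conjugate to a Binomial/Bernoulli likelihood; the update adds successes to α and failures to β.
After batch 1: Beta(2.7+18, 4.5+1) = Beta(20.7, 5.5).
After batch 2: Beta(20.7+3, 5.5+9) = Beta(23.7, 14.5).
Posterior α = 23.7.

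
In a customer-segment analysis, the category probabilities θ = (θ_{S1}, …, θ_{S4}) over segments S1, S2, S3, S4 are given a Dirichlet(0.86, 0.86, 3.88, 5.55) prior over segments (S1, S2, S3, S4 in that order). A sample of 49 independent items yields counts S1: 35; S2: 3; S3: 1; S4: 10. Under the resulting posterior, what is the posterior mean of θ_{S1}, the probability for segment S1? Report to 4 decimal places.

0.5962

The Dirichlet prior is conjugate to the Multinomial likelihood: each posterior αⱼ = prior αⱼ + observed count nⱼ.
Posterior concentration: (35.86, 3.86, 4.88, 15.55), total = 60.15.
E[θ_{S1}|data] = α_{S1}/Σα = 35.86/60.15 = 0.5962.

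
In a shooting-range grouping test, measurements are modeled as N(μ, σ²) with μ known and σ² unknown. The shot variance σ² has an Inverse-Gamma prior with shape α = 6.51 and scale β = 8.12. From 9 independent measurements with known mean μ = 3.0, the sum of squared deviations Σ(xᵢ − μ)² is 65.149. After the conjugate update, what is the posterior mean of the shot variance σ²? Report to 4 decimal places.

With known mean μ and an Inverse-Gamma(α, β) prior on σ², the Normal likelihood is conjugate: posterior is Inv-Gamma(α + n/2, β + Σ(xᵢ−μ)²/2).
Posterior: Inv-Gamma(6.51 + 9/2, 8.12 + 65.149/2) = Inv-Gamma(11.01, 40.6945).
E[σ²|data] = β/(α−1) = 40.6945/10.01 = 4.0654.

4.0654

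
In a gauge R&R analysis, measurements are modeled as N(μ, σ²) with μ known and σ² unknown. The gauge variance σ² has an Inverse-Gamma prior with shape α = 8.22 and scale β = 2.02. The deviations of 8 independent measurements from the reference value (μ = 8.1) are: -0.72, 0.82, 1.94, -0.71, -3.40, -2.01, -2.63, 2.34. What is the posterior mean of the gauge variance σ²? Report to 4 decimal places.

1.6707

With known mean μ and an Inverse-Gamma(α, β) prior on σ², the Normal likelihood is conjugate: posterior is Inv-Gamma(α + n/2, β + Σ(xᵢ−μ)²/2).
Σ(xᵢ−μ)² = (-0.72)² + (0.82)² + (1.94)² + (-0.71)² + (-3.40)² + (-2.01)² + (-2.63)² + (2.34)² = 33.4511.
Posterior: Inv-Gamma(8.22 + 8/2, 2.02 + 33.4511/2) = Inv-Gamma(12.22, 18.74555).
E[σ²|data] = β/(α−1) = 18.74555/11.22 = 1.6707.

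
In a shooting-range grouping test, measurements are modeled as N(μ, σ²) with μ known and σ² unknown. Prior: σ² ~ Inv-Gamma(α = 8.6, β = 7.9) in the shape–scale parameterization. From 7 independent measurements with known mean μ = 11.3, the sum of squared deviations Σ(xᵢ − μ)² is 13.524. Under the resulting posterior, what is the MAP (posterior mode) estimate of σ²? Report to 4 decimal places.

1.1192

With known mean μ and an Inverse-Gamma(α, β) prior on σ², the Normal likelihood is conjugate: posterior is Inv-Gamma(α + n/2, β + Σ(xᵢ−μ)²/2).
Posterior: Inv-Gamma(8.6 + 7/2, 7.9 + 13.524/2) = Inv-Gamma(12.10, 14.6620).
Mode = β/(α+1) = 14.6620/13.10 = 1.1192.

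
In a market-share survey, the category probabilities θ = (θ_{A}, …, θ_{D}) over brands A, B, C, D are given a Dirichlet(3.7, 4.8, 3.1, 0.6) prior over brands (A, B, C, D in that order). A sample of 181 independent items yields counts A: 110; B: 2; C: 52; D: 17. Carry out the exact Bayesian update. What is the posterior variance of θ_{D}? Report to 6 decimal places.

0.000426

The Dirichlet prior is conjugate to the Multinomial likelihood: each posterior αⱼ = prior αⱼ + observed count nⱼ.
Posterior concentration: (113.7, 6.8, 55.1, 17.6), total = 193.2.
Var[θ_j] = α_j(Σα−α_j)/((Σα)²(Σα+1)) = 17.6·175.6/(193.2²·194.2) = 0.000426.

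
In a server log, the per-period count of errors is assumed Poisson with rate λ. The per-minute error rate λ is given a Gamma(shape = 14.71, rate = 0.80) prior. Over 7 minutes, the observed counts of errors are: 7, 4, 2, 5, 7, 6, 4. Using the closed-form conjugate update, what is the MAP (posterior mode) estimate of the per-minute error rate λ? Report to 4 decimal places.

6.2449

With a Gamma(shape α, rate β) prior, the Poisson likelihood is conjugate: the posterior is Gamma(α + ΣXᵢ, β + n).
Sum of counts S = 35 over n = 7 minutes.
Posterior: Gamma(α+S, β+n) = Gamma(14.71+35, 0.80+7) = Gamma(49.71, 7.80).
Mode of Gamma(α,β) for α≥1 is (α−1)/β = 48.71/7.80 = 6.2449.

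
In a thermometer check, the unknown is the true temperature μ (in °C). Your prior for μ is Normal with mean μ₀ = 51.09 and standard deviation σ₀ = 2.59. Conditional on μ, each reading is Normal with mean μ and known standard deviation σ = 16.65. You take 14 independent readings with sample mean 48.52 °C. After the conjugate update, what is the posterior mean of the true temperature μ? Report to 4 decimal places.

For Normal data with known variance σ², a Normal(μ₀, σ₀²) prior on μ is conjugate. Posterior precision = 1/σ₀² + n/σ²; posterior mean is the precision-weighted average of μ₀ and x̄.
n·x̄ = 14·48.52 = 679.28.
σ₀² = 2.59² = 6.7081, σ² = 16.65² = 277.2225; σ² + n·σ₀² = 277.2225 + 14·6.7081 = 371.1359.
Posterior mean = (μ₀/σ₀² + n·x̄/σ²)/(1/σ₀² + n/σ²) = (σ²·μ₀ + σ₀²·n·x̄)/(σ² + n·σ₀²) = (277.2225·51.09 + 6.7081·679.28)/371.1359 = 18719.975693/371.1359 = 50.4397.

50.4397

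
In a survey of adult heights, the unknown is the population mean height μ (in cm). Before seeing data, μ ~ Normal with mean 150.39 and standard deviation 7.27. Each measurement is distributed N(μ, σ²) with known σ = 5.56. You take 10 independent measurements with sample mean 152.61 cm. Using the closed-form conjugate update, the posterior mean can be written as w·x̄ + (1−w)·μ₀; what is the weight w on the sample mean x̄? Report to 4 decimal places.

0.9447

For Normal data with known variance σ², a Normal(μ₀, σ₀²) prior on μ is conjugate. Posterior precision = 1/σ₀² + n/σ²; posterior mean is the precision-weighted average of μ₀ and x̄.
σ₀² = 7.27² = 52.8529, σ² = 5.56² = 30.9136. Prior precision 1/σ₀² = 1/52.8529; data precision n/σ² = 10/30.9136.
w = (n/σ²)/(1/σ₀² + n/σ²) = n·σ₀²/(σ² + n·σ₀²) = 10·52.8529/(30.9136 + 10·52.8529) = 528.529/559.4426 = 0.9447.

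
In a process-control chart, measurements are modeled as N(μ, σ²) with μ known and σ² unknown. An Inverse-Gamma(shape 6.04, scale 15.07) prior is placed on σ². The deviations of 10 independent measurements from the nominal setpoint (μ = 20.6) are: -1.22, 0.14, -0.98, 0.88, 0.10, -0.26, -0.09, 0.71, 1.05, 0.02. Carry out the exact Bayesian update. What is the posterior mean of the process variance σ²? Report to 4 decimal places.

1.7468

With known mean μ and an Inverse-Gamma(α, β) prior on σ², the Normal likelihood is conjugate: posterior is Inv-Gamma(α + n/2, β + Σ(xᵢ−μ)²/2).
Σ(xᵢ−μ)² = (-1.22)² + (0.14)² + (-0.98)² + (0.88)² + (0.10)² + (-0.26)² + (-0.09)² + (0.71)² + (1.05)² + (0.02)² = 4.9355.
Posterior: Inv-Gamma(6.04 + 10/2, 15.07 + 4.9355/2) = Inv-Gamma(11.04, 17.53775).
E[σ²|data] = β/(α−1) = 17.53775/10.04 = 1.7468.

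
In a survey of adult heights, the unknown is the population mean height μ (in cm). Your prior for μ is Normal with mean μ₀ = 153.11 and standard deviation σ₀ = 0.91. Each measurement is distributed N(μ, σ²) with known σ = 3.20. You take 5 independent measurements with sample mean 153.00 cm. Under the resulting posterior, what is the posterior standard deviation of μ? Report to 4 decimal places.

For Normal data with known variance σ², a Normal(μ₀, σ₀²) prior on μ is conjugate. Posterior precision = 1/σ₀² + n/σ²; posterior mean is the precision-weighted average of μ₀ and x̄.
σ₀² = 0.91² = 0.8281, σ² = 3.20² = 10.24; σ² + n·σ₀² = 10.24 + 5·0.8281 = 14.3805.
Posterior precision = 1/σ₀² + n/σ² = 1/0.8281 + 5/10.24 = (σ² + n·σ₀²)/(σ₀²σ²) = 14.3805/(0.8281·10.24); posterior variance σₙ² = σ₀²σ²/(σ² + n·σ₀²) = 0.8281·10.24/14.3805 = 0.589670.
Posterior SD = √σₙ² = √(0.8281·10.24/14.3805) = 0.7679.

0.7679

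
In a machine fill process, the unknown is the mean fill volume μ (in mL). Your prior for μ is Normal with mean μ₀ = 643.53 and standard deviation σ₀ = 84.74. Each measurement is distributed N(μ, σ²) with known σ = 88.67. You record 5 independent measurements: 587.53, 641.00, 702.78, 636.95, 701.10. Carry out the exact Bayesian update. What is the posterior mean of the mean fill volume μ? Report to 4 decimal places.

For Normal data with known variance σ², a Normal(μ₀, σ₀²) prior on μ is conjugate. Posterior precision = 1/σ₀² + n/σ²; posterior mean is the precision-weighted average of μ₀ and x̄.
Σxᵢ = 587.53 + 641.00 + 702.78 + 636.95 + 701.10 = 3269.36, so n·x̄ = 3269.36.
σ₀² = 84.74² = 7180.8676, σ² = 88.67² = 7862.3689; σ² + n·σ₀² = 7862.3689 + 5·7180.8676 = 43766.7069.
Posterior mean = (μ₀/σ₀² + n·x̄/σ²)/(1/σ₀² + n/σ²) = (σ²·μ₀ + σ₀²·n·x̄)/(σ² + n·σ₀²) = (7862.3689·643.53 + 7180.8676·3269.36)/43766.7069 = 28536511.554953/43766.7069 = 652.0141.

652.0141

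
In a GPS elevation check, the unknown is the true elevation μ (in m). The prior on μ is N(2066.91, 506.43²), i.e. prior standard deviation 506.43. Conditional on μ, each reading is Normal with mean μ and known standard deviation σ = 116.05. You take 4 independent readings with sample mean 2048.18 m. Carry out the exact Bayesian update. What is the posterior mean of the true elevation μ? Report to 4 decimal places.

For Normal data with known variance σ², a Normal(μ₀, σ₀²) prior on μ is conjugate. Posterior precision = 1/σ₀² + n/σ²; posterior mean is the precision-weighted average of μ₀ and x̄.
n·x̄ = 4·2048.18 = 8192.72.
σ₀² = 506.43² = 256471.3449, σ² = 116.05² = 13467.6025; σ² + n·σ₀² = 13467.6025 + 4·256471.3449 = 1039352.9821.
Posterior mean = (μ₀/σ₀² + n·x̄/σ²)/(1/σ₀² + n/σ²) = (σ²·μ₀ + σ₀²·n·x̄)/(σ² + n·σ₀²) = (13467.6025·2066.91 + 256471.3449·8192.72)/1039352.9821 = 2129034239.072403/1039352.9821 = 2048.4227.

2048.4227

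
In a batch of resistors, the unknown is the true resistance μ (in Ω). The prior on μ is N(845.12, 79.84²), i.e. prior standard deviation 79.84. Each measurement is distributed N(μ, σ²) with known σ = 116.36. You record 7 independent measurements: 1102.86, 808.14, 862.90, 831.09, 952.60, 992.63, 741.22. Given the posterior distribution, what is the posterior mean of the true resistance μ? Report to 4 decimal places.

For Normal data with known variance σ², a Normal(μ₀, σ₀²) prior on μ is conjugate. Posterior precision = 1/σ₀² + n/σ²; posterior mean is the precision-weighted average of μ₀ and x̄.
Σxᵢ = 1102.86 + 808.14 + 862.90 + 831.09 + 952.60 + 992.63 + 741.22 = 6291.44, so n·x̄ = 6291.44.
σ₀² = 79.84² = 6374.4256, σ² = 116.36² = 13539.6496; σ² + n·σ₀² = 13539.6496 + 7·6374.4256 = 58160.6288.
Posterior mean = (μ₀/σ₀² + n·x̄/σ²)/(1/σ₀² + n/σ²) = (σ²·μ₀ + σ₀²·n·x̄)/(σ² + n·σ₀²) = (13539.6496·845.12 + 6374.4256·6291.44)/58160.6288 = 51546944.866816/58160.6288 = 886.2859.

886.2859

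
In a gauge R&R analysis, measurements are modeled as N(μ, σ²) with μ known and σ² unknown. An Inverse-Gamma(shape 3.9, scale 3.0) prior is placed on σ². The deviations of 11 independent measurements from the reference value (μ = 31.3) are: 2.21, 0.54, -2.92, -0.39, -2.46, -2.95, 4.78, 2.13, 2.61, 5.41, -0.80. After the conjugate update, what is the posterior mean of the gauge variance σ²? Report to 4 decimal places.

5.8758

With known mean μ and an Inverse-Gamma(α, β) prior on σ², the Normal likelihood is conjugate: posterior is Inv-Gamma(α + n/2, β + Σ(xᵢ−μ)²/2).
Σ(xᵢ−μ)² = (2.21)² + (0.54)² + (-2.92)² + (-0.39)² + (-2.46)² + (-2.95)² + (4.78)² + (2.13)² + (2.61)² + (5.41)² + (-0.80)² = 92.7138.
Posterior: Inv-Gamma(3.9 + 11/2, 3.0 + 92.7138/2) = Inv-Gamma(9.40, 49.35690).
E[σ²|data] = β/(α−1) = 49.35690/8.40 = 5.8758.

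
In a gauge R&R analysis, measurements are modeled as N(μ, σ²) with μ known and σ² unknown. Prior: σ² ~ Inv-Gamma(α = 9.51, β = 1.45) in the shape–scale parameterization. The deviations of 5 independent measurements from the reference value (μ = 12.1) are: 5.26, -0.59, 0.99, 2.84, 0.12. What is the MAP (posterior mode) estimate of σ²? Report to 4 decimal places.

1.5363

With known mean μ and an Inverse-Gamma(α, β) prior on σ², the Normal likelihood is conjugate: posterior is Inv-Gamma(α + n/2, β + Σ(xᵢ−μ)²/2).
Σ(xᵢ−μ)² = (5.26)² + (-0.59)² + (0.99)² + (2.84)² + (0.12)² = 37.0758.
Posterior: Inv-Gamma(9.51 + 5/2, 1.45 + 37.0758/2) = Inv-Gamma(12.01, 19.98790).
Mode = β/(α+1) = 19.98790/13.01 = 1.5363.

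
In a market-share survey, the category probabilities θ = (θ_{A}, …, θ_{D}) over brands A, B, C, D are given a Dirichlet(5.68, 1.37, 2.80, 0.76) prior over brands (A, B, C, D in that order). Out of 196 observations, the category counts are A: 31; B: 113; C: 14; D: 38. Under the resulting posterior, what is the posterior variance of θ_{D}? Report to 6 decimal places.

0.000734

The Dirichlet prior is conjugate to the Multinomial likelihood: each posterior αⱼ = prior αⱼ + observed count nⱼ.
Posterior concentration: (36.68, 114.37, 16.80, 38.76), total = 206.61.
Var[θ_j] = α_j(Σα−α_j)/((Σα)²(Σα+1)) = 38.76·167.85/(206.61²·207.61) = 0.000734.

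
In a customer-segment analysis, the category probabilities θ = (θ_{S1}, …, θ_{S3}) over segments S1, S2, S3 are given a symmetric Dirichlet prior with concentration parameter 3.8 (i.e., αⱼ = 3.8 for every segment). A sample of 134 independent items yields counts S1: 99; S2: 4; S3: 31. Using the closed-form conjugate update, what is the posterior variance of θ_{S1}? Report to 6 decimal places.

The Dirichlet prior is conjugate to the Multinomial likelihood: each posterior αⱼ = prior αⱼ + observed count nⱼ.
Posterior concentration: (102.8, 7.8, 34.8), total = 145.4.
Var[θ_j] = α_j(Σα−α_j)/((Σα)²(Σα+1)) = 102.8·42.6/(145.4²·146.4) = 0.001415.

0.001415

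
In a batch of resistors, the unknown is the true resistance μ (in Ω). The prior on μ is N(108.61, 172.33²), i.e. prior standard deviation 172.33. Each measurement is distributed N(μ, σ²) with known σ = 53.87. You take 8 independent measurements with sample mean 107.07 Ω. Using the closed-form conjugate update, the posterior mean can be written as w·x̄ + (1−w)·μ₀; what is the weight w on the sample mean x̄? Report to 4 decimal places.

For Normal data with known variance σ², a Normal(μ₀, σ₀²) prior on μ is conjugate. Posterior precision = 1/σ₀² + n/σ²; posterior mean is the precision-weighted average of μ₀ and x̄.
σ₀² = 172.33² = 29697.6289, σ² = 53.87² = 2901.9769. Prior precision 1/σ₀² = 1/29697.6289; data precision n/σ² = 8/2901.9769.
w = (n/σ²)/(1/σ₀² + n/σ²) = n·σ₀²/(σ² + n·σ₀²) = 8·29697.6289/(2901.9769 + 8·29697.6289) = 237581.0312/240483.0081 = 0.9879.

0.9879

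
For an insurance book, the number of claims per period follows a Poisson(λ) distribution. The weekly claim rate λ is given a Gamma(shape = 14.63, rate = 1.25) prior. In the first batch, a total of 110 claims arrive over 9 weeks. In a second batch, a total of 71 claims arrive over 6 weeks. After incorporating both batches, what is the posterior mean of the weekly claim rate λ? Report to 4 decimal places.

With a Gamma(shape α, rate β) prior, the Poisson likelihood is conjugate: the posterior is Gamma(α + ΣXᵢ, β + n).
After batch 1: Gamma(α+S, β+n) = Gamma(14.63+110, 1.25+9) = Gamma(124.63, 10.25).
After batch 2: Gamma(α+S, β+n) = Gamma(124.63+71, 10.25+6) = Gamma(195.63, 16.25).
Posterior mean = α/β = 195.63/16.25 = 12.0388.

12.0388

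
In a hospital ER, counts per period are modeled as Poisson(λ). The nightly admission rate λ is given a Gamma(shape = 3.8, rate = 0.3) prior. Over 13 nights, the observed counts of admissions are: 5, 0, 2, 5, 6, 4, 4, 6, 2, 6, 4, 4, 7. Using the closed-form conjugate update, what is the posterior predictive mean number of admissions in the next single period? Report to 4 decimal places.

4.4211

With a Gamma(shape α, rate β) prior, the Poisson likelihood is conjugate: the posterior is Gamma(α + ΣXᵢ, β + n).
Sum of counts S = 55 over n = 13 nights.
Posterior: Gamma(α+S, β+n) = Gamma(3.8+55, 0.3+13) = Gamma(58.8, 13.3).
The predictive distribution for one future period is NegBinom with mean α/β = 4.4211.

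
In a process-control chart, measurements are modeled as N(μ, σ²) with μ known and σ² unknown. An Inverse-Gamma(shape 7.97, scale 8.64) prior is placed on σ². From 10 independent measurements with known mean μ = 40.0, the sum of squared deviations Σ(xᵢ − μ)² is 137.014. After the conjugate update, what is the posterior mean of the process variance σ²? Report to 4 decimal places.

With known mean μ and an Inverse-Gamma(α, β) prior on σ², the Normal likelihood is conjugate: posterior is Inv-Gamma(α + n/2, β + Σ(xᵢ−μ)²/2).
Posterior: Inv-Gamma(7.97 + 10/2, 8.64 + 137.014/2) = Inv-Gamma(12.97, 77.1470).
E[σ²|data] = β/(α−1) = 77.1470/11.97 = 6.4450.

6.4450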